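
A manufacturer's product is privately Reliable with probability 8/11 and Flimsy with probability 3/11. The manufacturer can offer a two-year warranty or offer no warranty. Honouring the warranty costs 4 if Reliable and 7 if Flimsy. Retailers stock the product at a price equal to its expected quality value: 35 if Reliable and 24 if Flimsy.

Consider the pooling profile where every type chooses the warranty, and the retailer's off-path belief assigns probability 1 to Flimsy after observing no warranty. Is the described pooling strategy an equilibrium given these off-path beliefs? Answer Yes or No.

On path, the retailer holds the prior and pays 8/11·35 + 3/11·24 = 32. Off path (no warranty), believing Flimsy, it pays 24.
Reliable: the warranty nets 32 − 4 = 28; no warranty nets 24. Reliable stays.
Flimsy: the warranty nets 32 − 7 = 25; no warranty nets 24. Flimsy stays.
No type deviates, so pooling is sustained.

Yes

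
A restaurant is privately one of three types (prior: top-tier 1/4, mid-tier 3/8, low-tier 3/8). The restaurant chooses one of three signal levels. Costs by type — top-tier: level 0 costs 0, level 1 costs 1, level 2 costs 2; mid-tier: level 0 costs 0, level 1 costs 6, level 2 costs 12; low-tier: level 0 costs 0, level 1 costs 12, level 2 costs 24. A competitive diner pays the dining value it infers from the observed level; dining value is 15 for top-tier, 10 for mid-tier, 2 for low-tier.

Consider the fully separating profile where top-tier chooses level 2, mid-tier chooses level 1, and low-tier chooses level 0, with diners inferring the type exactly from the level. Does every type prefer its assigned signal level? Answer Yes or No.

Separating price premiums: level 2 → 15, level 1 → 10, level 0 → 2.
top-tier (assigned level 2): level 0: 2 − 0 = 2; level 1: 10 − 1 = 9; level 2: 15 − 2 = 13. top-tier stays.
mid-tier (assigned level 1): level 0: 2 − 0 = 2; level 1: 10 − 6 = 4; level 2: 15 − 12 = 3. mid-tier stays.
low-tier (assigned level 0): level 0: 2 − 0 = 2; level 1: 10 − 12 = -2; level 2: 15 − 24 = -9. low-tier stays.
Every type prefers its assigned level; separation holds.

Yes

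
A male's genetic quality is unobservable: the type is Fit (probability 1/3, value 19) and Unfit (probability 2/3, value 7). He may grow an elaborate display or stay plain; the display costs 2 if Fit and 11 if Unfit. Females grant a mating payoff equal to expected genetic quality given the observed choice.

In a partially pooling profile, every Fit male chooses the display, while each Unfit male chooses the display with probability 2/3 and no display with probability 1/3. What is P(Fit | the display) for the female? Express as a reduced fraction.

3/7

P(the display) = (1/3)·1 + (2/3)·(2/3) = 7/9.
By Bayes' rule, P(Fit | the display) = (1/3) / (7/9) = 3/7.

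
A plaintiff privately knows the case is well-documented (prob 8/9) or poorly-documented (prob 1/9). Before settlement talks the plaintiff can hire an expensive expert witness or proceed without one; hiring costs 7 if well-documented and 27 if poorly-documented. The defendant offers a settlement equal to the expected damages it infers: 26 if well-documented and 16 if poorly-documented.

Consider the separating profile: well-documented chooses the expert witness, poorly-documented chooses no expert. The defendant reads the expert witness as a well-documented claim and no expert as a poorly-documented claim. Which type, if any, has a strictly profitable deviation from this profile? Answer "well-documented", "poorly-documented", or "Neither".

The expert witness pays 26; no expert pays 16.
well-documented: assigned the expert witness, nets 26 − 7 = 19; deviating to no expert nets 16.
poorly-documented: assigned no expert, nets 16; deviating to the expert witness nets 26 − 27 = -1.
Both types strictly prefer their assigned action; no profitable deviation.

Neither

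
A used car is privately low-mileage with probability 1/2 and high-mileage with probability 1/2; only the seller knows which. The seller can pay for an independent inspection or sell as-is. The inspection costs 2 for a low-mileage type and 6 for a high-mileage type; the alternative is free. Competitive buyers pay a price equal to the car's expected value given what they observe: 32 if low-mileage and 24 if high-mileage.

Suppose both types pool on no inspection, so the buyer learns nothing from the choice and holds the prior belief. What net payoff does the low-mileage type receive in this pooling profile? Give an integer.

Pooled price = 1/2·32 + 1/2·24 = 28.
low-mileage pays no cost for no inspection, so net payoff = 28.

28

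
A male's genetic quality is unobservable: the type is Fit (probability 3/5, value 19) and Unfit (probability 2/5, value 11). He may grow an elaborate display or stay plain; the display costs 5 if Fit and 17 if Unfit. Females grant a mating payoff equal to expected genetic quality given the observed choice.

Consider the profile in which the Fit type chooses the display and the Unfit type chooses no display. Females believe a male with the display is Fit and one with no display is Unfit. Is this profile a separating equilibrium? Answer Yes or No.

Under these beliefs, the display earns mating payoff 19 and no display earns mating payoff 11.
Fit: the display nets 19 − 5 = 14; no display nets 11. Fit prefers the display.
Unfit: the display nets 19 − 17 = 2; no display nets 11. Unfit prefers no display.
Neither type deviates, so the separating profile is an equilibrium.

Yes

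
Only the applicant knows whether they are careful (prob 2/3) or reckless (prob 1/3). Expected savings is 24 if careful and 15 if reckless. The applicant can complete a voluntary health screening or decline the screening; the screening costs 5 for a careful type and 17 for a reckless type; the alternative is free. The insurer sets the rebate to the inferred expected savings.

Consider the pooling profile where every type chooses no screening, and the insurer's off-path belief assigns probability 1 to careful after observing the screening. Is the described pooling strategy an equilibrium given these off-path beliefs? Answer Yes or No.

Yes

On path, the insurer holds the prior and pays 2/3·24 + 1/3·15 = 21. Off path (the screening), believing careful, it pays 24.
careful: no screening nets 21; the screening nets 24 − 5 = 19. careful stays.
reckless: no screening nets 21; the screening nets 24 − 17 = 7. reckless stays.
No type deviates, so pooling is sustained.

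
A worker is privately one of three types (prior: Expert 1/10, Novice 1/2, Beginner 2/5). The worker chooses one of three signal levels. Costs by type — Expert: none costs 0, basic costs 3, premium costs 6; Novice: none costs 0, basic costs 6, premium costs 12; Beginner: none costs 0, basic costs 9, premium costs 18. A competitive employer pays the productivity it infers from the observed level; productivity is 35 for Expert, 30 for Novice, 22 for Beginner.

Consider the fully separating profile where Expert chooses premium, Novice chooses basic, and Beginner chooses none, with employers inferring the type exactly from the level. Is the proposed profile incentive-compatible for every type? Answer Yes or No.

Separating wages: premium → 35, basic → 30, none → 22.
Expert (assigned premium): none: 22 − 0 = 22; basic: 30 − 3 = 27; premium: 35 − 6 = 29. Expert stays.
Novice (assigned basic): none: 22 − 0 = 22; basic: 30 − 6 = 24; premium: 35 − 12 = 23. Novice stays.
Beginner (assigned none): none: 22 − 0 = 22; basic: 30 − 9 = 21; premium: 35 − 18 = 17. Beginner stays.
Every type prefers its assigned level; separation holds.

Yes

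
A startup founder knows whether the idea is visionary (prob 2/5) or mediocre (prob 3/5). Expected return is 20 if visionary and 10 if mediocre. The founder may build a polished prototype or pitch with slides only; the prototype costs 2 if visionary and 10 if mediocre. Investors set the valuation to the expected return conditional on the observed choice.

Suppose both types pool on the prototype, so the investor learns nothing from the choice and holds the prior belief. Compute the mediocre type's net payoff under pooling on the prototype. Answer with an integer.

Pooled valuation = 2/5·20 + 3/5·10 = 14.
mediocre pays cost 10 for the prototype, so net payoff = 14 − 10 = 4.

4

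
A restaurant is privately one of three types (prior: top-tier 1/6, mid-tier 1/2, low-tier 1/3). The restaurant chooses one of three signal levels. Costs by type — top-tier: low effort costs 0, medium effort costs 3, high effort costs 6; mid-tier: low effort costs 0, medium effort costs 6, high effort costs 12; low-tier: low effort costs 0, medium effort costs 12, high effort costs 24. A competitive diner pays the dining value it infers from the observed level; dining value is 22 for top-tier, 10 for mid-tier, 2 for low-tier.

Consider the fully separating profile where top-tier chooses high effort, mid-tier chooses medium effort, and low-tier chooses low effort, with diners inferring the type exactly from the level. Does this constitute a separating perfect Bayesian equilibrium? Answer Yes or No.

Separating price premiums: high effort → 22, medium effort → 10, low effort → 2.
top-tier (assigned high effort): low effort: 2 − 0 = 2; medium effort: 10 − 3 = 7; high effort: 22 − 6 = 16. top-tier stays.
mid-tier (assigned medium effort): low effort: 2 − 0 = 2; medium effort: 10 − 6 = 4; high effort: 22 − 12 = 10. mid-tier prefers high effort.
low-tier (assigned low effort): low effort: 2 − 0 = 2; medium effort: 10 − 12 = -2; high effort: 22 − 24 = -2. low-tier stays.
At least one type deviates; the separating profile fails.

No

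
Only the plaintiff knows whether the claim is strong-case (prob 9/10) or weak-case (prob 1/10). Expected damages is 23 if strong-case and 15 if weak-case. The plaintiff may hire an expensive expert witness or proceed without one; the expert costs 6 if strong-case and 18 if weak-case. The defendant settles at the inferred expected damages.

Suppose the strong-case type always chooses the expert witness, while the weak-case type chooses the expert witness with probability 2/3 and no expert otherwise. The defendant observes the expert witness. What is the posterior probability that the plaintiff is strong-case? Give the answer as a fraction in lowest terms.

27/29

P(the expert witness) = (9/10)·1 + (1/10)·(2/3) = 29/30.
By Bayes' rule, P(strong-case | the expert witness) = (9/10) / (29/30) = 27/29.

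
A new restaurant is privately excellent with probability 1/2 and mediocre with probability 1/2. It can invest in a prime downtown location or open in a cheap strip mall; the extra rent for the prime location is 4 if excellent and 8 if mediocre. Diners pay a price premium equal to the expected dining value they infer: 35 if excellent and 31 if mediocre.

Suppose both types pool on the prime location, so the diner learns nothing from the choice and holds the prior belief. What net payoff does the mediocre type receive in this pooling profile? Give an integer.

25

Pooled price premium = 1/2·35 + 1/2·31 = 33.
mediocre pays cost 8 for the prime location, so net payoff = 33 − 8 = 25.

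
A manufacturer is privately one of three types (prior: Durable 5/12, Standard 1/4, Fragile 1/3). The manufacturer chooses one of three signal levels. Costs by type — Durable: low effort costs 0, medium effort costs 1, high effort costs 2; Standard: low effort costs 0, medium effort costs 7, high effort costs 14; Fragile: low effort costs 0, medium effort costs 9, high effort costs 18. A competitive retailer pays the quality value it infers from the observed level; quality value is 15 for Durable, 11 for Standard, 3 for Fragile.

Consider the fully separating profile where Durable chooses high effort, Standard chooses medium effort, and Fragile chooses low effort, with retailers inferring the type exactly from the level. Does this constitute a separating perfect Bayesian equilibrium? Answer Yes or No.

Yes

Separating prices: high effort → 15, medium effort → 11, low effort → 3.
Durable (assigned high effort): low effort: 3 − 0 = 3; medium effort: 11 − 1 = 10; high effort: 15 − 2 = 13. Durable stays.
Standard (assigned medium effort): low effort: 3 − 0 = 3; medium effort: 11 − 7 = 4; high effort: 15 − 14 = 1. Standard stays.
Fragile (assigned low effort): low effort: 3 − 0 = 3; medium effort: 11 − 9 = 2; high effort: 15 − 18 = -3. Fragile stays.
Every type prefers its assigned level; separation holds.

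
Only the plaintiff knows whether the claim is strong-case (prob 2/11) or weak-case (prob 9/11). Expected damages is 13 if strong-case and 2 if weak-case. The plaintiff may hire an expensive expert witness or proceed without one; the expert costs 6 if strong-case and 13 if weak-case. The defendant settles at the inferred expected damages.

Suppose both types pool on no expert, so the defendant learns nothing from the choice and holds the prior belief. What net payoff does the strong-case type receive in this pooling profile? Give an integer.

4

Pooled settlement = 2/11·13 + 9/11·2 = 4.
strong-case pays no cost for no expert, so net payoff = 4.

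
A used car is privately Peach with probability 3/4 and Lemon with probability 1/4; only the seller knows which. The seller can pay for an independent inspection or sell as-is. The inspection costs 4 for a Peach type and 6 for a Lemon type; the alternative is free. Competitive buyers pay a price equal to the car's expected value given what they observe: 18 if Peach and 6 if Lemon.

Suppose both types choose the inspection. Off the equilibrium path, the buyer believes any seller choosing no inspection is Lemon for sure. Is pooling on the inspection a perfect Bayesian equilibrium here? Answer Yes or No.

On path, the buyer holds the prior and pays 3/4·18 + 1/4·6 = 15. Off path (no inspection), believing Lemon, it pays 6.
Peach: the inspection nets 15 − 4 = 11; no inspection nets 6. Peach stays.
Lemon: the inspection nets 15 − 6 = 9; no inspection nets 6. Lemon stays.
No type deviates, so pooling is sustained.

Yes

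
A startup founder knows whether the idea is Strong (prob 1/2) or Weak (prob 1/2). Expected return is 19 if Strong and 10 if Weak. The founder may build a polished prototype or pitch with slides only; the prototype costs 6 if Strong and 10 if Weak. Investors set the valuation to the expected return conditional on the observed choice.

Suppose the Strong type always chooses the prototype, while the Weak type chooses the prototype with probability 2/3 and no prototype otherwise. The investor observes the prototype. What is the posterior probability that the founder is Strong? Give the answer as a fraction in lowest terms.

P(the prototype) = (1/2)·1 + (1/2)·(2/3) = 5/6.
By Bayes' rule, P(Strong | the prototype) = (1/2) / (5/6) = 3/5.

3/5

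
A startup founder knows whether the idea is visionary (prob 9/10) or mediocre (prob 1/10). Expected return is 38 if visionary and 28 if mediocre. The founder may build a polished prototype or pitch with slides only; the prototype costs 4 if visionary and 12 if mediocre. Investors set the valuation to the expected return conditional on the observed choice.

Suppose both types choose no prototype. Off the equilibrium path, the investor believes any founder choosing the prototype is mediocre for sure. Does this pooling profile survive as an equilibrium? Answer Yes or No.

Yes

On path, the investor holds the prior and pays 9/10·38 + 1/10·28 = 37. Off path (the prototype), believing mediocre, it pays 28.
visionary: no prototype nets 37; the prototype nets 28 − 4 = 24. visionary stays.
mediocre: no prototype nets 37; the prototype nets 28 − 12 = 16. mediocre stays.
No type deviates, so pooling is sustained.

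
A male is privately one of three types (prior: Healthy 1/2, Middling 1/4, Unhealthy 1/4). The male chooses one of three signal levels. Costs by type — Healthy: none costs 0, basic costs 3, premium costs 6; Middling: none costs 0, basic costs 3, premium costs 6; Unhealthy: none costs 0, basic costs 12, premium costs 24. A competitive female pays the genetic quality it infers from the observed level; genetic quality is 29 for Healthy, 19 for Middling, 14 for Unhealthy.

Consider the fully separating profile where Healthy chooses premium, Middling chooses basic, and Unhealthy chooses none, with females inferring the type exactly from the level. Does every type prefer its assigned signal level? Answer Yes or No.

Separating mating payoffs: premium → 29, basic → 19, none → 14.
Healthy (assigned premium): none: 14 − 0 = 14; basic: 19 − 3 = 16; premium: 29 − 6 = 23. Healthy stays.
Middling (assigned basic): none: 14 − 0 = 14; basic: 19 − 3 = 16; premium: 29 − 6 = 23. Middling prefers premium.
Unhealthy (assigned none): none: 14 − 0 = 14; basic: 19 − 12 = 7; premium: 29 − 24 = 5. Unhealthy stays.
At least one type deviates; the separating profile fails.

No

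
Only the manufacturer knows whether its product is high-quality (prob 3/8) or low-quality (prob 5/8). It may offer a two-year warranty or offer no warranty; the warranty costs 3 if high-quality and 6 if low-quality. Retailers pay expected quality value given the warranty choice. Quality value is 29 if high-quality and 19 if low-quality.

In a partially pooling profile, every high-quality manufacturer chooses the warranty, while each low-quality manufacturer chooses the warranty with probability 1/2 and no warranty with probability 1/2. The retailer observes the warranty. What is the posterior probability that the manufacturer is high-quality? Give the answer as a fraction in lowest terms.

6/11

P(the warranty) = (3/8)·1 + (5/8)·(1/2) = 11/16.
By Bayes' rule, P(high-quality | the warranty) = (3/8) / (11/16) = 6/11.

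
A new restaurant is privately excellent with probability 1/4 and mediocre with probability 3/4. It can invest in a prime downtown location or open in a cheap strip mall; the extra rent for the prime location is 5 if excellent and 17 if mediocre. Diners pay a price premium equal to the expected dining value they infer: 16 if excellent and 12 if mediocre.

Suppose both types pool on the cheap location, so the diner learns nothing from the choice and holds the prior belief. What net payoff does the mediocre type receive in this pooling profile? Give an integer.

13

Pooled price premium = 1/4·16 + 3/4·12 = 13.
mediocre pays no cost for the cheap location, so net payoff = 13.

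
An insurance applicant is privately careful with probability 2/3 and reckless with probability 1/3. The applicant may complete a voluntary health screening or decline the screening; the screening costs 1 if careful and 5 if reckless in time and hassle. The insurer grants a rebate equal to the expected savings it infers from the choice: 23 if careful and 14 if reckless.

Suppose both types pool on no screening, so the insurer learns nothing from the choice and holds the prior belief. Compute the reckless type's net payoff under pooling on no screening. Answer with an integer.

Pooled rebate = 2/3·23 + 1/3·14 = 20.
reckless pays no cost for no screening, so net payoff = 20.

20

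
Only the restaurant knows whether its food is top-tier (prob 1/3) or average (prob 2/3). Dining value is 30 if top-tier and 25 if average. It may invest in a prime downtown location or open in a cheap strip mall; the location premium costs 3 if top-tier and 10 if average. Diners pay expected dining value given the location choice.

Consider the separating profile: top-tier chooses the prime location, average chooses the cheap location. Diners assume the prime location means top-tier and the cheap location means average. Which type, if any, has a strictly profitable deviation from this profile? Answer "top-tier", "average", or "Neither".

Neither

The prime location pays 30; the cheap location pays 25.
top-tier: assigned the prime location, nets 30 − 3 = 27; deviating to the cheap location nets 25.
average: assigned the cheap location, nets 25; deviating to the prime location nets 30 − 10 = 20.
Both types strictly prefer their assigned action; no profitable deviation.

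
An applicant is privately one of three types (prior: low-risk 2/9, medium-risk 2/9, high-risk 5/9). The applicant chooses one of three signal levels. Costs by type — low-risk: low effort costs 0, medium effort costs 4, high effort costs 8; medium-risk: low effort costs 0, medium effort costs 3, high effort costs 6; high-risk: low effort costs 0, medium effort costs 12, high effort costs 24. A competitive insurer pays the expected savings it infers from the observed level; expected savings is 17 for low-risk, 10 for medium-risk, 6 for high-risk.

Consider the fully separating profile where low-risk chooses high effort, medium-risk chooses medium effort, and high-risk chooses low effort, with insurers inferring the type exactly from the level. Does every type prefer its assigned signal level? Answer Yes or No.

No

Separating rebates: high effort → 17, medium effort → 10, low effort → 6.
low-risk (assigned high effort): low effort: 6 − 0 = 6; medium effort: 10 − 4 = 6; high effort: 17 − 8 = 9. low-risk stays.
medium-risk (assigned medium effort): low effort: 6 − 0 = 6; medium effort: 10 − 3 = 7; high effort: 17 − 6 = 11. medium-risk prefers high effort.
high-risk (assigned low effort): low effort: 6 − 0 = 6; medium effort: 10 − 12 = -2; high effort: 17 − 24 = -7. high-risk stays.
At least one type deviates; the separating profile fails.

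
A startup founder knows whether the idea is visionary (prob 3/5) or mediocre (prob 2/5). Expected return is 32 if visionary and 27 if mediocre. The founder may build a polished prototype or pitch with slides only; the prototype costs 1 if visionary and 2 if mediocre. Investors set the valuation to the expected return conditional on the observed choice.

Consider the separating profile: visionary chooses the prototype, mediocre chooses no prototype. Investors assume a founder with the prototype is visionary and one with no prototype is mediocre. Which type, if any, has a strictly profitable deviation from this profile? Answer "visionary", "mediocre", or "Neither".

The prototype pays 32; no prototype pays 27.
visionary: assigned the prototype, nets 32 − 1 = 31; deviating to no prototype nets 27.
mediocre: assigned no prototype, nets 27; deviating to the prototype nets 32 − 2 = 30.
The mediocre type gains 3 by deviating.

mediocre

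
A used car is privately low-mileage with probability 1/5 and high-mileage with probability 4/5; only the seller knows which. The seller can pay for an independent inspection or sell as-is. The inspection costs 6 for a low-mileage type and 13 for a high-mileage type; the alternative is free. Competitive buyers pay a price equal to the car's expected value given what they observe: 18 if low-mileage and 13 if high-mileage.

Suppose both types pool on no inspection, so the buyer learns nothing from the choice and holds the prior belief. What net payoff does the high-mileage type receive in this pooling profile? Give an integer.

14

Pooled price = 1/5·18 + 4/5·13 = 14.
high-mileage pays no cost for no inspection, so net payoff = 14.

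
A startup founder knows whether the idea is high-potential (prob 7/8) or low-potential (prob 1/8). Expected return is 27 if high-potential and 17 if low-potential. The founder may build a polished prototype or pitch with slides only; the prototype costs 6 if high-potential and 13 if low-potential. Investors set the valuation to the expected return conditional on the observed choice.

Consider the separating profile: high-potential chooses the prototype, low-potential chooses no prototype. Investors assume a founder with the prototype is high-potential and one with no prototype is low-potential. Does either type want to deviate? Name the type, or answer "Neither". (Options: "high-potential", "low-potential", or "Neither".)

Neither

The prototype pays 27; no prototype pays 17.
high-potential: assigned the prototype, nets 27 − 6 = 21; deviating to no prototype nets 17.
low-potential: assigned no prototype, nets 17; deviating to the prototype nets 27 − 13 = 14.
Both types strictly prefer their assigned action; no profitable deviation.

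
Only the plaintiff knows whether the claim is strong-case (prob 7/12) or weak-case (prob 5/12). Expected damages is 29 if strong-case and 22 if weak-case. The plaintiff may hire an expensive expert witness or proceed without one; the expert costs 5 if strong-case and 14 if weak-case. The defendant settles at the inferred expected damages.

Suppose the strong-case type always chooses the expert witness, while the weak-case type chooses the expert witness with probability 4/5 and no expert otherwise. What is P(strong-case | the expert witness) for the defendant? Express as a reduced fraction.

7/11

P(the expert witness) = (7/12)·1 + (5/12)·(4/5) = 11/12.
By Bayes' rule, P(strong-case | the expert witness) = (7/12) / (11/12) = 7/11.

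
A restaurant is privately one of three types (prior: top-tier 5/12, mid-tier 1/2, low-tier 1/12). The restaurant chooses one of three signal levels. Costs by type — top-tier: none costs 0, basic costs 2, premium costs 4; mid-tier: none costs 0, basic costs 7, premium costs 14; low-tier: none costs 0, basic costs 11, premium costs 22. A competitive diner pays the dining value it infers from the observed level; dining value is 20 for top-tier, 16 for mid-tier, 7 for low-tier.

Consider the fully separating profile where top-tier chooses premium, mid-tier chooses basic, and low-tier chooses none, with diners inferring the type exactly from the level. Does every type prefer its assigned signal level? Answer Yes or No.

Yes

Separating price premiums: premium → 20, basic → 16, none → 7.
top-tier (assigned premium): none: 7 − 0 = 7; basic: 16 − 2 = 14; premium: 20 − 4 = 16. top-tier stays.
mid-tier (assigned basic): none: 7 − 0 = 7; basic: 16 − 7 = 9; premium: 20 − 14 = 6. mid-tier stays.
low-tier (assigned none): none: 7 − 0 = 7; basic: 16 − 11 = 5; premium: 20 − 22 = -2. low-tier stays.
Every type prefers its assigned level; separation holds.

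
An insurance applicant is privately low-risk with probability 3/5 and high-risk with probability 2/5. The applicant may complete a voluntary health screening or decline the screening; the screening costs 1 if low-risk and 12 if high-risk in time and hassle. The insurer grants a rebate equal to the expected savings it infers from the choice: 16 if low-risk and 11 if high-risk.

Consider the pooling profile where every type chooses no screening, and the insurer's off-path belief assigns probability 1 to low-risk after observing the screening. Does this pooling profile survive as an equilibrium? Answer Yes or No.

On path, the insurer holds the prior and pays 3/5·16 + 2/5·11 = 14. Off path (the screening), believing low-risk, it pays 16.
low-risk: no screening nets 14; the screening nets 16 − 1 = 15. low-risk would deviate.
high-risk: no screening nets 14; the screening nets 16 − 12 = 4. high-risk stays.
A type deviates, so pooling fails.

No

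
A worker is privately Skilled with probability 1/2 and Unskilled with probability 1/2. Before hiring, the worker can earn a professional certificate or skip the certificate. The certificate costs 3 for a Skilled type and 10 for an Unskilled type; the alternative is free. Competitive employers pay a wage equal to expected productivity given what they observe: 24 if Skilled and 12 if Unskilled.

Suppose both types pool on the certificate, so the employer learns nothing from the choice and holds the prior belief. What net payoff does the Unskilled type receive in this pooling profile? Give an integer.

Pooled wage = 1/2·24 + 1/2·12 = 18.
Unskilled pays cost 10 for the certificate, so net payoff = 18 − 10 = 8.

8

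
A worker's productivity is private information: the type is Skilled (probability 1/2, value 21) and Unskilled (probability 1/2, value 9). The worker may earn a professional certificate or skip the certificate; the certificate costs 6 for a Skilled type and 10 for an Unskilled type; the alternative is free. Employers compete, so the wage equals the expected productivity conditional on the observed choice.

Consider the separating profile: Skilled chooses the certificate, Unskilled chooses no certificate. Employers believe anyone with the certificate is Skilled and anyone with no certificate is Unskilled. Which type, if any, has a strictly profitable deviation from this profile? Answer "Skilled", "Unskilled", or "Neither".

The certificate pays 21; no certificate pays 9.
Skilled: assigned the certificate, nets 21 − 6 = 15; deviating to no certificate nets 9.
Unskilled: assigned no certificate, nets 9; deviating to the certificate nets 21 − 10 = 11.
The Unskilled type gains 2 by deviating.

Unskilled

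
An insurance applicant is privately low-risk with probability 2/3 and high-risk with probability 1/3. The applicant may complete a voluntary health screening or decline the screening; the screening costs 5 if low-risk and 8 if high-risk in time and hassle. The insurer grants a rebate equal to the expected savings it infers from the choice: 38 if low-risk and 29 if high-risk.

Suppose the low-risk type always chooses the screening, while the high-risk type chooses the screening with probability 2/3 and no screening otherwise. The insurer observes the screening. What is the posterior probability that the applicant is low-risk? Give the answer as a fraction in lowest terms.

P(the screening) = (2/3)·1 + (1/3)·(2/3) = 8/9.
By Bayes' rule, P(low-risk | the screening) = (2/3) / (8/9) = 3/4.

3/4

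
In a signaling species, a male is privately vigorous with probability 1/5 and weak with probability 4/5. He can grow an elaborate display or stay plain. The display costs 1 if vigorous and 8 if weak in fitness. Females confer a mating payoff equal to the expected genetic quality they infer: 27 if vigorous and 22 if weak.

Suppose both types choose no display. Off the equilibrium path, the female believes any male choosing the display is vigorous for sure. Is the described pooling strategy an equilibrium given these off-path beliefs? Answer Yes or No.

No

On path, the female holds the prior and pays 1/5·27 + 4/5·22 = 23. Off path (the display), believing vigorous, it pays 27.
vigorous: no display nets 23; the display nets 27 − 1 = 26. vigorous would deviate.
weak: no display nets 23; the display nets 27 − 8 = 19. weak stays.
A type deviates, so pooling fails.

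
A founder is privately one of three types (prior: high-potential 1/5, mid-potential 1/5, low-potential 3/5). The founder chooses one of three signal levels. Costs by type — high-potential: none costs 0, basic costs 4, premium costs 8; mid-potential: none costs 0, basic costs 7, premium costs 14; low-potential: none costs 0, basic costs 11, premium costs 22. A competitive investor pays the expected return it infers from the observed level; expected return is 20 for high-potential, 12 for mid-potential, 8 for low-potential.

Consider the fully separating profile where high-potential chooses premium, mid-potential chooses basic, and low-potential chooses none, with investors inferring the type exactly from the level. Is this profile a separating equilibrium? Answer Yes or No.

Separating valuations: premium → 20, basic → 12, none → 8.
high-potential (assigned premium): none: 8 − 0 = 8; basic: 12 − 4 = 8; premium: 20 − 8 = 12. high-potential stays.
mid-potential (assigned basic): none: 8 − 0 = 8; basic: 12 − 7 = 5; premium: 20 − 14 = 6. mid-potential prefers none.
low-potential (assigned none): none: 8 − 0 = 8; basic: 12 − 11 = 1; premium: 20 − 22 = -2. low-potential stays.
At least one type deviates; the separating profile fails.

No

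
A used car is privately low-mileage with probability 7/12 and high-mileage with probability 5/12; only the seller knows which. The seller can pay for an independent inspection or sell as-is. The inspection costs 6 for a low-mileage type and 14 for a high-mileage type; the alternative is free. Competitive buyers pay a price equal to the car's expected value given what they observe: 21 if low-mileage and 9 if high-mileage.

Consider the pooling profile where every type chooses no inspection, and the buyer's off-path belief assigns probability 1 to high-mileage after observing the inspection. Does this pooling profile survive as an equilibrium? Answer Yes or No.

On path, the buyer holds the prior and pays 7/12·21 + 5/12·9 = 16. Off path (the inspection), believing high-mileage, it pays 9.
low-mileage: no inspection nets 16; the inspection nets 9 − 6 = 3. low-mileage stays.
high-mileage: no inspection nets 16; the inspection nets 9 − 14 = -5. high-mileage stays.
No type deviates, so pooling is sustained.

Yes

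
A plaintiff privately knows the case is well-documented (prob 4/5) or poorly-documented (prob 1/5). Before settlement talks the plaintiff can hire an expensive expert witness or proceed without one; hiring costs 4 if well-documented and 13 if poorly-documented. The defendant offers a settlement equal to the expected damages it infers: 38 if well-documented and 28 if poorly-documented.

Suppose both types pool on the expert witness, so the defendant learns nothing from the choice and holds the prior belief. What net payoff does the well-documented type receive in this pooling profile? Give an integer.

Pooled settlement = 4/5·38 + 1/5·28 = 36.
well-documented pays cost 4 for the expert witness, so net payoff = 36 − 4 = 32.

32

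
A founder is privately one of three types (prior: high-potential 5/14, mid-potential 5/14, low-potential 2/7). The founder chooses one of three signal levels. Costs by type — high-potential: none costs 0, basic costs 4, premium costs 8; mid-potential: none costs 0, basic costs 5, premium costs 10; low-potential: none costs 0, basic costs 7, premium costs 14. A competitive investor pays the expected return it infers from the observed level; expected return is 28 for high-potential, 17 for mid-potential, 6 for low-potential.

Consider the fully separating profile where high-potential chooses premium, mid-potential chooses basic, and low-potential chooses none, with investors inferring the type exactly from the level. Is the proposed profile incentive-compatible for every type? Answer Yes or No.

No

Separating valuations: premium → 28, basic → 17, none → 6.
high-potential (assigned premium): none: 6 − 0 = 6; basic: 17 − 4 = 13; premium: 28 − 8 = 20. high-potential stays.
mid-potential (assigned basic): none: 6 − 0 = 6; basic: 17 − 5 = 12; premium: 28 − 10 = 18. mid-potential prefers premium.
low-potential (assigned none): none: 6 − 0 = 6; basic: 17 − 7 = 10; premium: 28 − 14 = 14. low-potential prefers premium.
At least one type deviates; the separating profile fails.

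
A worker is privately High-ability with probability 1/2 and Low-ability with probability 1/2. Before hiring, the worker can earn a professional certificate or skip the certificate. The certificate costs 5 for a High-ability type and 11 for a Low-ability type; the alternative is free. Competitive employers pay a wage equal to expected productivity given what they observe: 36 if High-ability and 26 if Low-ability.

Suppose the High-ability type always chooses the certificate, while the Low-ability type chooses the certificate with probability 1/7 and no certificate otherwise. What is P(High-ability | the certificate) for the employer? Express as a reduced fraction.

7/8

P(the certificate) = (1/2)·1 + (1/2)·(1/7) = 4/7.
By Bayes' rule, P(High-ability | the certificate) = (1/2) / (4/7) = 7/8.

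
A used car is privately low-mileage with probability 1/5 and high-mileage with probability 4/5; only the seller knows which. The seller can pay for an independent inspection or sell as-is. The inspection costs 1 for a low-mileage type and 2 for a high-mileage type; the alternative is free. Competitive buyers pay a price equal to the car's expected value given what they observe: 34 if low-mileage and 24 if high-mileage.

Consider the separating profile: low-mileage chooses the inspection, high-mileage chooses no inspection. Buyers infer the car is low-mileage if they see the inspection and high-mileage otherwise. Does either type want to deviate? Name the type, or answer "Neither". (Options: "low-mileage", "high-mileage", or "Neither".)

The inspection pays 34; no inspection pays 24.
low-mileage: assigned the inspection, nets 34 − 1 = 33; deviating to no inspection nets 24.
high-mileage: assigned no inspection, nets 24; deviating to the inspection nets 34 − 2 = 32.
The high-mileage type gains 8 by deviating.

high-mileage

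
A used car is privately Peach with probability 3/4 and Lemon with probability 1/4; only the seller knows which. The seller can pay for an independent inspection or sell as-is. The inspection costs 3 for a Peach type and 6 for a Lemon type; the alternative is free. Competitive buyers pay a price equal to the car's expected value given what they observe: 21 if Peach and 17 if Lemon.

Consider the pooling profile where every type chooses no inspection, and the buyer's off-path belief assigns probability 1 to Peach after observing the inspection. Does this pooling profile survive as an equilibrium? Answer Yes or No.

On path, the buyer holds the prior and pays 3/4·21 + 1/4·17 = 20. Off path (the inspection), believing Peach, it pays 21.
Peach: no inspection nets 20; the inspection nets 21 − 3 = 18. Peach stays.
Lemon: no inspection nets 20; the inspection nets 21 − 6 = 15. Lemon stays.
No type deviates, so pooling is sustained.

Yes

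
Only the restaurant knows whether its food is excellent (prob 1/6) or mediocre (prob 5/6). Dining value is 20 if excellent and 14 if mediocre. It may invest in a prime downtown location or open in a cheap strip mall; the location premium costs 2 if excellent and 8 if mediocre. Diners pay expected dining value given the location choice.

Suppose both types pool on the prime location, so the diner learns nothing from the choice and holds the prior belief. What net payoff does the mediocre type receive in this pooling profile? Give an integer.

Pooled price premium = 1/6·20 + 5/6·14 = 15.
mediocre pays cost 8 for the prime location, so net payoff = 15 − 8 = 7.

7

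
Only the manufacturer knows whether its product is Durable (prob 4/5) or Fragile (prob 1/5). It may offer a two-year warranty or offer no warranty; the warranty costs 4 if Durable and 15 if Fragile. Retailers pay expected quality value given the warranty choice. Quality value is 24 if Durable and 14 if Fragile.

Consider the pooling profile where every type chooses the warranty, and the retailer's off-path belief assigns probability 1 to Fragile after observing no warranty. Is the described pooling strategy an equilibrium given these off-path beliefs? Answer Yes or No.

On path, the retailer holds the prior and pays 4/5·24 + 1/5·14 = 22. Off path (no warranty), believing Fragile, it pays 14.
Durable: the warranty nets 22 − 4 = 18; no warranty nets 14. Durable stays.
Fragile: the warranty nets 22 − 15 = 7; no warranty nets 14. Fragile would deviate.
A type deviates, so pooling fails.

No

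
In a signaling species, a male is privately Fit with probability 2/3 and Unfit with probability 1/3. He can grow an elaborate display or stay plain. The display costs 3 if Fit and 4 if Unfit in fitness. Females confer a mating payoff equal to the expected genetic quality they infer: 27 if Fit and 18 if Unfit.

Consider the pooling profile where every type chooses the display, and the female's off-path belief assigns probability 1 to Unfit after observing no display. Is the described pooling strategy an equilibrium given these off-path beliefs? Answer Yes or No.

On path, the female holds the prior and pays 2/3·27 + 1/3·18 = 24. Off path (no display), believing Unfit, it pays 18.
Fit: the display nets 24 − 3 = 21; no display nets 18. Fit stays.
Unfit: the display nets 24 − 4 = 20; no display nets 18. Unfit stays.
No type deviates, so pooling is sustained.

Yes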